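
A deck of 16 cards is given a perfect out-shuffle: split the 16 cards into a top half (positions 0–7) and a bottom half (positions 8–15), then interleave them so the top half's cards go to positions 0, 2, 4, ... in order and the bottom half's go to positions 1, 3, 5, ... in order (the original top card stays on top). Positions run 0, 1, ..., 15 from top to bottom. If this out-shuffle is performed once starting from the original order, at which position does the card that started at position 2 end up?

Track the card's position through each out-shuffle:
2 → 4

4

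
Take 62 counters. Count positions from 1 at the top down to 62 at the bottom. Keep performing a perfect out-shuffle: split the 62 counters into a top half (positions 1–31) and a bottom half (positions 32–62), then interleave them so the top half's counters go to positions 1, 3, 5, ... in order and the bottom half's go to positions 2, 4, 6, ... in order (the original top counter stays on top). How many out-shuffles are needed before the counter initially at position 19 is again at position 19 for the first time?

Follow position 19 under repeated out-shuffles:
19 → 37 → 12 → 23 → 45 → 28 → 55 → 48 → ... → 19 (length 60)
It first returns after 60 out-shuffles.

60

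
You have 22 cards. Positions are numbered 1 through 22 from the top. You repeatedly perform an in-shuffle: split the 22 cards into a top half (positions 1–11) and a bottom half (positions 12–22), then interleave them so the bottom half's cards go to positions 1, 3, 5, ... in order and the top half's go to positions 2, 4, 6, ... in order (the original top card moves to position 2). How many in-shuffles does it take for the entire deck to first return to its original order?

11

The in-shuffle permutes the 22 positions with cycle lengths [11, 11].
Every card is home exactly when every cycle has completed a whole number of laps, i.e. after lcm(11) = 11 in-shuffles.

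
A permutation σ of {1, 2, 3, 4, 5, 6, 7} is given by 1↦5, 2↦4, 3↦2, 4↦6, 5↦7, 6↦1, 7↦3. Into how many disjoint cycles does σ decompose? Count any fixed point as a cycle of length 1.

Cycle decomposition: (1 5 7 3 2 4 6).
1 cycle.

1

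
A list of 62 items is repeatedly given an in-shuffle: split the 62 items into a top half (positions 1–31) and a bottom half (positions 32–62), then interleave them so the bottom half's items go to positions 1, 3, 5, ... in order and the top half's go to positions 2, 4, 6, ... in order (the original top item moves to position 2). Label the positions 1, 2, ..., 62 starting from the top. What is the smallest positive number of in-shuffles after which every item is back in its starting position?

6

The in-shuffle permutes the 62 positions with cycle lengths [2, 3, 3, 6, 6, 6, 6, 6, 6, 6, 6, 6].
Every item is home exactly when every cycle has completed a whole number of laps, i.e. after lcm(2, 3, 6) = 6 in-shuffles.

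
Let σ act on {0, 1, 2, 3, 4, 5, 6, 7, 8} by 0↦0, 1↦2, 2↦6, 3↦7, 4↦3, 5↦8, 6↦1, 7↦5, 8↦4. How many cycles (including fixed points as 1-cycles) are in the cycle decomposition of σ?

3

Cycle decomposition: (0) (1 2 6) (3 7 5 8 4).
3 cycles.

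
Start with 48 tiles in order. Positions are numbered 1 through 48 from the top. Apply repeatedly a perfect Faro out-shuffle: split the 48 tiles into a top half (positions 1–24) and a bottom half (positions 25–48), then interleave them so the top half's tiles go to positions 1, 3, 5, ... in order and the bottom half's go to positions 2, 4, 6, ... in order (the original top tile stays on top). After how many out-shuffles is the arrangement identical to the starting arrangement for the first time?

The out-shuffle permutes the 48 positions with cycle lengths [1, 1, 23, 23].
Every tile is home exactly when every cycle has completed a whole number of laps, i.e. after lcm(1, 23) = 23 out-shuffles.

23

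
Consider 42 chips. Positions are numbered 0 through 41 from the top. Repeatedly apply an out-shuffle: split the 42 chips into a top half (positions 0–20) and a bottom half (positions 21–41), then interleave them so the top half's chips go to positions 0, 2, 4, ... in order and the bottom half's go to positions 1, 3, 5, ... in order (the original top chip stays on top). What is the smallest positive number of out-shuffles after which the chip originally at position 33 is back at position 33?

20

Follow position 33 under repeated out-shuffles:
33 → 25 → 9 → 18 → 36 → 31 → 21 → 1 → 2 → 4 → 8 → 16 → 32 → 23 → 5 → 10 → 20 → 40 → 39 → 37 → 33
It first returns after 20 out-shuffles.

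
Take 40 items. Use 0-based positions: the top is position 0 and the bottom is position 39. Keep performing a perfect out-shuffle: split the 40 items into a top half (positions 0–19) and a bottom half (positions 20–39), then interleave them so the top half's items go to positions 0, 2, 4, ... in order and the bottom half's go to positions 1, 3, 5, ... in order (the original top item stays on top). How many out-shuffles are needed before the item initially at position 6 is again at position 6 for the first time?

Follow position 6 under repeated out-shuffles:
6 → 12 → 24 → 9 → 18 → 36 → 33 → 27 → 15 → 30 → 21 → 3 → 6
It first returns after 12 out-shuffles.

12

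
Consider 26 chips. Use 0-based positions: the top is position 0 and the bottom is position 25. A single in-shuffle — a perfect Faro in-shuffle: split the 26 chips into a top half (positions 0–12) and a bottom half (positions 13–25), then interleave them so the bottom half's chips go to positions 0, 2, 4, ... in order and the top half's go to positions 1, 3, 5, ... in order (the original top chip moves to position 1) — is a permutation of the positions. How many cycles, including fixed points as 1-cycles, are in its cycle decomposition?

3

Trace each unvisited position around until it returns:
(0 1 3 7 15 4 ... len 18) (2 5 11 23 20 14) (8 17)
3 cycles in total.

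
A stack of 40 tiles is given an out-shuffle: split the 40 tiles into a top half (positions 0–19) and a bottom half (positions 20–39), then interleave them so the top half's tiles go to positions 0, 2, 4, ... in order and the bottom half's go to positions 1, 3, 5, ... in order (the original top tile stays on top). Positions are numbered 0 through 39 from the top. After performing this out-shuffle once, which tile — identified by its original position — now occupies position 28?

14

Work backwards from position 28, undoing one out-shuffle at a time:
28 ← 14
So the tile now at position 28 started at position 14.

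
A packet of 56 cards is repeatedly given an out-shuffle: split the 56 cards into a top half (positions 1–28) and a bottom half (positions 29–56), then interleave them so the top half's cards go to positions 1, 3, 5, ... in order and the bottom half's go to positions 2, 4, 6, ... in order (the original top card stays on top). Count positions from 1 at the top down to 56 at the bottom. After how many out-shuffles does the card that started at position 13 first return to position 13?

20

Follow position 13 under repeated out-shuffles:
13 → 25 → 49 → 42 → 28 → 55 → 54 → 52 → 48 → 40 → 24 → 47 → 38 → 20 → 39 → 22 → 43 → 30 → 4 → 7 → 13
It first returns after 20 out-shuffles.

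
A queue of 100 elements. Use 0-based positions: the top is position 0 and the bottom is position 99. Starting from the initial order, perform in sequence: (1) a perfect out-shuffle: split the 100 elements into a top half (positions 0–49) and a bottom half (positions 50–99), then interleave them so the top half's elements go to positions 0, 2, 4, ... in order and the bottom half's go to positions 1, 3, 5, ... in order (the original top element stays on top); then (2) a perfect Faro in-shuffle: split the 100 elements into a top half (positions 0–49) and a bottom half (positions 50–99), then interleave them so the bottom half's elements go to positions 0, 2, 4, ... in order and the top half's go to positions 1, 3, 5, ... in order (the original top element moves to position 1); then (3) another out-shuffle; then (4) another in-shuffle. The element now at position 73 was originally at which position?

79

Undo the operations in reverse order, starting from position 73:
  undo op 4 (in-shuffle, from top half): 73 ← 36
  undo op 3 (out-shuffle, from top half): 36 ← 18
  undo op 2 (in-shuffle, from bottom half): 18 ← 59
  undo op 1 (out-shuffle, from bottom half): 59 ← 79
So the element at position 73 came from original position 79.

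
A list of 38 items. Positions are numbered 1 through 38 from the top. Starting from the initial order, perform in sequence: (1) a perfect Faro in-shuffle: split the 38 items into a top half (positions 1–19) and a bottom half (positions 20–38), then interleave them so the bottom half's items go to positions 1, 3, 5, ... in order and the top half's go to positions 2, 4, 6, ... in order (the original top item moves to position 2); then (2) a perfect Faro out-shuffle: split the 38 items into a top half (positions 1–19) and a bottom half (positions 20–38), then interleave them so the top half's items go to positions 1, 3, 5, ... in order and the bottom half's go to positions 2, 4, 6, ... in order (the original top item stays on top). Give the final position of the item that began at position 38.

36

Track the item from position 38 forward through each operation:
  after op 1 (in-shuffle): 38 → 37
  after op 2 (out-shuffle): 37 → 36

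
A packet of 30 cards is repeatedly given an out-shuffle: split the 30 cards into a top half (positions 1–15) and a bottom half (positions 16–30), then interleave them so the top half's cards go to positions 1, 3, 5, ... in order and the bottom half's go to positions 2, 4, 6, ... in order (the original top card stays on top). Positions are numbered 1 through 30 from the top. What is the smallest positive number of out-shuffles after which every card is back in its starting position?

28

The out-shuffle permutes the 30 positions with cycle lengths [1, 1, 28].
Every card is home exactly when every cycle has completed a whole number of laps, i.e. after lcm(1, 28) = 28 out-shuffles.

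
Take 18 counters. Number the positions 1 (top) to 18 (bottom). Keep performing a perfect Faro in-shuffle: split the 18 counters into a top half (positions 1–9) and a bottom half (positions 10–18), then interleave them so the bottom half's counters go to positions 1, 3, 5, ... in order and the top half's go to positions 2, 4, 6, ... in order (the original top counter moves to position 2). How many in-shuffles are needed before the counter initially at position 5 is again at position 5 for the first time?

Follow position 5 under repeated in-shuffles:
5 → 10 → 1 → 2 → 4 → 8 → 16 → 13 → 7 → 14 → 9 → 18 → 17 → 15 → 11 → 3 → 6 → 12 → 5
It first returns after 18 in-shuffles.

18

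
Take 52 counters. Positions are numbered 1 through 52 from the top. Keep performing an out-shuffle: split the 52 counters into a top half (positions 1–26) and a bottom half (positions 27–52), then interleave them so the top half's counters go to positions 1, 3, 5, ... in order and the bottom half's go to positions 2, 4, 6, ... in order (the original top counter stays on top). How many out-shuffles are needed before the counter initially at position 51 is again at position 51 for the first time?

8

Follow position 51 under repeated out-shuffles:
51 → 50 → 48 → 44 → 36 → 20 → 39 → 26 → 51
It first returns after 8 out-shuffles.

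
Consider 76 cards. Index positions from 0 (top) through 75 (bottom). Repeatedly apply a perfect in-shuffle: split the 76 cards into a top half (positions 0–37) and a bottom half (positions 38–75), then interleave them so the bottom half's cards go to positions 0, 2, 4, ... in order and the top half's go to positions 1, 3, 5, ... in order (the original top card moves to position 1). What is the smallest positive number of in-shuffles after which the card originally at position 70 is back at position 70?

Follow position 70 under repeated in-shuffles:
70 → 64 → 52 → 28 → 57 → 38 → 0 → 1 → ... → 70 (length 30)
It first returns after 30 in-shuffles.

30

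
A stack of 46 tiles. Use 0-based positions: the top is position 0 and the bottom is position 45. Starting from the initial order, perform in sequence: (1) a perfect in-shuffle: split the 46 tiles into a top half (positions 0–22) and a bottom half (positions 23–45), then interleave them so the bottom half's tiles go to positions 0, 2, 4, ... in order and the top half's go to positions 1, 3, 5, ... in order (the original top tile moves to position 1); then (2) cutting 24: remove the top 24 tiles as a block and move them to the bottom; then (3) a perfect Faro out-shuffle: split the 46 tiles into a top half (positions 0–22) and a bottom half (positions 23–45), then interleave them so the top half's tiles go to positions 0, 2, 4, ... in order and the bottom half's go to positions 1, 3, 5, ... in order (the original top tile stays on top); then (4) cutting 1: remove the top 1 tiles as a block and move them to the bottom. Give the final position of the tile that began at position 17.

Track the tile from position 17 forward through each operation:
  after op 1 (in-shuffle): 17 → 35
  after op 2 (cut 24): 35 → 11
  after op 3 (out-shuffle): 11 → 22
  after op 4 (cut 1): 22 → 21

21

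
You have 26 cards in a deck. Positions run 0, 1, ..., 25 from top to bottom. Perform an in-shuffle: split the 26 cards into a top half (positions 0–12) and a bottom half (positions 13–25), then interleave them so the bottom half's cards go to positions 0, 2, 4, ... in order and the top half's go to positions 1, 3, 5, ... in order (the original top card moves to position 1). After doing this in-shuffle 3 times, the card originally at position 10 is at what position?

6

Track the card's position through each in-shuffle:
10 → 21 → 16 → 6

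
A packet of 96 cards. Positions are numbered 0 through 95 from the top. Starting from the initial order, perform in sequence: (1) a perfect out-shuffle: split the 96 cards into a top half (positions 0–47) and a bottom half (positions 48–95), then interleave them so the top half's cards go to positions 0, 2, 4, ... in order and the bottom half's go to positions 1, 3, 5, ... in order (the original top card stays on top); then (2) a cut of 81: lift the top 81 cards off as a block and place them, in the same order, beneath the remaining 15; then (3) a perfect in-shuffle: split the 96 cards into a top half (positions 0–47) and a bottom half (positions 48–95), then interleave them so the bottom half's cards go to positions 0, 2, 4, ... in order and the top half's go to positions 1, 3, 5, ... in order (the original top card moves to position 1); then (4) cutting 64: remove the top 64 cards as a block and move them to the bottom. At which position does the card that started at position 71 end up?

Track the card from position 71 forward through each operation:
  after op 1 (out-shuffle): 71 → 47
  after op 2 (cut 81): 47 → 62
  after op 3 (in-shuffle): 62 → 28
  after op 4 (cut 64): 28 → 60

60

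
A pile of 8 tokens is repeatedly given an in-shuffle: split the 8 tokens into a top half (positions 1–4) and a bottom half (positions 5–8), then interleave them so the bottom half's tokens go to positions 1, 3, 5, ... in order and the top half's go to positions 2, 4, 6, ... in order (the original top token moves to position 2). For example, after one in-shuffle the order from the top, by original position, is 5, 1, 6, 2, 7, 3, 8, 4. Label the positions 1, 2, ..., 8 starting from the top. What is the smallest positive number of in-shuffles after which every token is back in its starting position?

The in-shuffle permutes the 8 positions with cycle lengths [2, 6].
Every token is home exactly when every cycle has completed a whole number of laps, i.e. after lcm(2, 6) = 6 in-shuffles.

6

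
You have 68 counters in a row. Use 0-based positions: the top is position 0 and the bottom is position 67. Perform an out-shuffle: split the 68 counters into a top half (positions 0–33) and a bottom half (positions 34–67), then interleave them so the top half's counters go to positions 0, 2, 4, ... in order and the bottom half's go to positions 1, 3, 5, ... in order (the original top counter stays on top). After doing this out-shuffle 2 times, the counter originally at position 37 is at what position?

14

Track the counter's position through each out-shuffle:
37 → 7 → 14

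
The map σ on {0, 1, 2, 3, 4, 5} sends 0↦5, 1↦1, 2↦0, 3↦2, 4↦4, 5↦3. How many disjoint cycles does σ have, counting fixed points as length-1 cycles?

3

Cycle decomposition: (0 5 3 2) (1) (4).
3 cycles.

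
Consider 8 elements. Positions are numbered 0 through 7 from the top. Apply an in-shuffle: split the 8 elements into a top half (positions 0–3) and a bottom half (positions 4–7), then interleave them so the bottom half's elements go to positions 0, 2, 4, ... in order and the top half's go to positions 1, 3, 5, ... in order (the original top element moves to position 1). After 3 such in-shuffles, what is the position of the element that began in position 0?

Track the element's position through each in-shuffle:
0 → 1 → 3 → 7

7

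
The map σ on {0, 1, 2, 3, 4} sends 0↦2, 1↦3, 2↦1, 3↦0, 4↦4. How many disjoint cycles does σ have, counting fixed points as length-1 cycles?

2

Cycle decomposition: (0 2 1 3) (4).
2 cycles.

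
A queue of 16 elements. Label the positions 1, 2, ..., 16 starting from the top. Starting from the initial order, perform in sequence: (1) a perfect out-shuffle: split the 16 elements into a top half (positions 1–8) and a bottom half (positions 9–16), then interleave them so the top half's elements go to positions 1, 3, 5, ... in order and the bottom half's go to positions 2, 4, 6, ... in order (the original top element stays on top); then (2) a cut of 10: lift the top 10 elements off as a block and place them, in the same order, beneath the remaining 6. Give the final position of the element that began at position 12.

14

Track the element from position 12 forward through each operation:
  after op 1 (out-shuffle): 12 → 8
  after op 2 (cut 10): 8 → 14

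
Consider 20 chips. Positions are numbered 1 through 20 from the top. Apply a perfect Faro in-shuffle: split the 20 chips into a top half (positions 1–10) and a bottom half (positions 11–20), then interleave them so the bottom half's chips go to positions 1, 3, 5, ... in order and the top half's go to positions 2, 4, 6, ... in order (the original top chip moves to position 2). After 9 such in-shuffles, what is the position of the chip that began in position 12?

12

Track the chip's position through each in-shuffle:
12 → 3 → 6 → 12 → 3 → 6 → 12 → 3 → 6 → 12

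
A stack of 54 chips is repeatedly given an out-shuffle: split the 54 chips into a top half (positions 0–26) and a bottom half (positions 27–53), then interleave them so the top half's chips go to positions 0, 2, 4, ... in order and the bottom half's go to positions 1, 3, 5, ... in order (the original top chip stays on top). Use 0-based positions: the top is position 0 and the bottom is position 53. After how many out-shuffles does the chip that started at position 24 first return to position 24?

Follow position 24 under repeated out-shuffles:
24 → 48 → 43 → 33 → 13 → 26 → 52 → 51 → ... → 24 (length 52)
It first returns after 52 out-shuffles.

52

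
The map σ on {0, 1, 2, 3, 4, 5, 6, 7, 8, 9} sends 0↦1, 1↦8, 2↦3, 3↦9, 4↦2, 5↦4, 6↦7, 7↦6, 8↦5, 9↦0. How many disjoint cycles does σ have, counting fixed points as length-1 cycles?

2

Cycle decomposition: (0 1 8 5 4 2 3 9) (6 7).
2 cycles.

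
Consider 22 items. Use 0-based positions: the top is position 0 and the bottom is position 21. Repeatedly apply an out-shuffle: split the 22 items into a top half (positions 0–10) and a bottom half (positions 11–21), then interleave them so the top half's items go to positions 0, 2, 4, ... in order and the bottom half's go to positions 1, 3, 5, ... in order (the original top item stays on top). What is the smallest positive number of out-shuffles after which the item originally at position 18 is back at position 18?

3

Follow position 18 under repeated out-shuffles:
18 → 15 → 9 → 18
It first returns after 3 out-shuffles.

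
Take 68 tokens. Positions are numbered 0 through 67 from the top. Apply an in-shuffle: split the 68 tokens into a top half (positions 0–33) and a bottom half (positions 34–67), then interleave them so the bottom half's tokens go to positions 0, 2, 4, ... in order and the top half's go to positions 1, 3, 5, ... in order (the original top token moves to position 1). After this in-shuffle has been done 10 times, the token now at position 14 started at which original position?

29

Work backwards from position 14, undoing one in-shuffle at a time:
14 ← 41 ← 20 ← 44 ← 56 ← 62 ← 65 ← 32 ← 50 ← 59 ← 29
So the token now at position 14 started at position 29.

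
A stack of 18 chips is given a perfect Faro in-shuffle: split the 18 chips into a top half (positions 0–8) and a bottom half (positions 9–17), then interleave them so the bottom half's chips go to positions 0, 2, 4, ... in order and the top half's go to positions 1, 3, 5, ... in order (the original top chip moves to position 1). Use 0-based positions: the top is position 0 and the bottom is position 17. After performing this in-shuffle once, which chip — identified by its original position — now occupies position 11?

Work backwards from position 11, undoing one in-shuffle at a time:
11 ← 5
So the chip now at position 11 started at position 5.

5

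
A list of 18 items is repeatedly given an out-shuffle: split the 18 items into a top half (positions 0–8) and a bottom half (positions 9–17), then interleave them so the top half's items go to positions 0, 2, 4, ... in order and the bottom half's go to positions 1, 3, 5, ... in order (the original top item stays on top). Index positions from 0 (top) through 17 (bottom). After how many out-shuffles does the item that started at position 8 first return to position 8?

Follow position 8 under repeated out-shuffles:
8 → 16 → 15 → 13 → 9 → 1 → 2 → 4 → 8
It first returns after 8 out-shuffles.

8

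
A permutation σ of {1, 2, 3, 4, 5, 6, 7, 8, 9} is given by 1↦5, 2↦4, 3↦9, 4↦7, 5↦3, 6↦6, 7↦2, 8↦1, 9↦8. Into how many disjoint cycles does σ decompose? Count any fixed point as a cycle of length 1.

Cycle decomposition: (1 5 3 9 8) (2 4 7) (6).
3 cycles.

3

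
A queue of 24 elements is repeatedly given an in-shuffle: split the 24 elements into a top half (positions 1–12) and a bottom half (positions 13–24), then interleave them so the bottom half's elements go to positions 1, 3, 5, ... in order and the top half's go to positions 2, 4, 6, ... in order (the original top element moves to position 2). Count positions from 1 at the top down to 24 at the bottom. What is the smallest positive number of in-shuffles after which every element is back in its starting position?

20

The in-shuffle permutes the 24 positions with cycle lengths [4, 20].
Every element is home exactly when every cycle has completed a whole number of laps, i.e. after lcm(4, 20) = 20 in-shuffles.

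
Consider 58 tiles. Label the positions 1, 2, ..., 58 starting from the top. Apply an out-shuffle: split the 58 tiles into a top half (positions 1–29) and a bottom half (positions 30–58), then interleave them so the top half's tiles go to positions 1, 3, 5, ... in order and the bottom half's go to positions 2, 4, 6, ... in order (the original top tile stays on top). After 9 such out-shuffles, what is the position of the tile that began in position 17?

42

Track the tile's position through each out-shuffle:
17 → 33 → 8 → 15 → 29 → 57 → 56 → 54 → 50 → 42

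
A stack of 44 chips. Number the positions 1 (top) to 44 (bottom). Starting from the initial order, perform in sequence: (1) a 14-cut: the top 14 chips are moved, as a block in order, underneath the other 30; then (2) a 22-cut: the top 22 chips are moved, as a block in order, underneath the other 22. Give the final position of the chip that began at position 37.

Track the chip from position 37 forward through each operation:
  after op 1 (cut 14): 37 → 23
  after op 2 (cut 22): 23 → 1

1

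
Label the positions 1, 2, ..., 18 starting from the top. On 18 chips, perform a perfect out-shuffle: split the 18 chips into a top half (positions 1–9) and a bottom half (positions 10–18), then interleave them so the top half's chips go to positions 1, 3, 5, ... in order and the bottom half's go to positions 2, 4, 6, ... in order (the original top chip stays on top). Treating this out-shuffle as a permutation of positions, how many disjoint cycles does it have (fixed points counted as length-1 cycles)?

4

Trace each unvisited position around until it returns:
(1) (2 3 5 9 17 16 14 10) (4 7 13 8 15 12 6 11) (18)
4 cycles in total.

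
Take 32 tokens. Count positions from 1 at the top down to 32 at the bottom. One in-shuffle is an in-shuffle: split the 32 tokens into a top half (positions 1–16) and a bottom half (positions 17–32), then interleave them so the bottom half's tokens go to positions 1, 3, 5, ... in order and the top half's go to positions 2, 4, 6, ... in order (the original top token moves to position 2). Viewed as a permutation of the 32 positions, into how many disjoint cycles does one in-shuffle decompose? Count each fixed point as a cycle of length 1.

Trace each unvisited position around until it returns:
(1 2 4 8 16 32 31 29 25 17) (3 6 12 24 15 30 27 21 9 18) (5 10 20 7 14 28 23 13 26 19) (11 22)
4 cycles in total.

4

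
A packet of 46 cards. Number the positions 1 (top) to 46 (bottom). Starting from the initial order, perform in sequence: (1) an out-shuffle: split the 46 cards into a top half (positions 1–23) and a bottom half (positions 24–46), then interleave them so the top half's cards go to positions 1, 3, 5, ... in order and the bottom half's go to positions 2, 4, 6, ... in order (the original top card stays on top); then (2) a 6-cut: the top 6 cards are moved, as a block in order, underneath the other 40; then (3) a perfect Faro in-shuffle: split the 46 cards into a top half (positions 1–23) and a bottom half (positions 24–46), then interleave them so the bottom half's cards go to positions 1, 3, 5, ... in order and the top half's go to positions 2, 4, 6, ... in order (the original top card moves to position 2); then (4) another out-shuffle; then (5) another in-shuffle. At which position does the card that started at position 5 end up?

22

Track the card from position 5 forward through each operation:
  after op 1 (out-shuffle): 5 → 9
  after op 2 (cut 6): 9 → 3
  after op 3 (in-shuffle): 3 → 6
  after op 4 (out-shuffle): 6 → 11
  after op 5 (in-shuffle): 11 → 22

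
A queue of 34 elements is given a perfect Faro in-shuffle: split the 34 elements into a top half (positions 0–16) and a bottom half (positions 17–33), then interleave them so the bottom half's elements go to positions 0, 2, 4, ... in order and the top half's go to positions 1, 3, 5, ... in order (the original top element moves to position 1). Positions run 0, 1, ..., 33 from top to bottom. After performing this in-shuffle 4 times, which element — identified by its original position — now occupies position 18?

Work backwards from position 18, undoing one in-shuffle at a time:
18 ← 26 ← 30 ← 32 ← 33
So the element now at position 18 started at position 33.

33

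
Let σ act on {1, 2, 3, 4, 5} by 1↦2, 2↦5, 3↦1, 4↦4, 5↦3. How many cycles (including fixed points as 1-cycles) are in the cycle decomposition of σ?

2

Cycle decomposition: (1 2 5 3) (4).
2 cycles.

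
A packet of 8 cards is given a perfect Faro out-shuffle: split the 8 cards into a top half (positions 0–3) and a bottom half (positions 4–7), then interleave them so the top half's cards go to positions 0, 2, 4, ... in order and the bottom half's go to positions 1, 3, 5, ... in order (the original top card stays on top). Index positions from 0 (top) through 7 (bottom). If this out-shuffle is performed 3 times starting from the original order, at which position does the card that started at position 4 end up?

4

Track the card's position through each out-shuffle:
4 → 1 → 2 → 4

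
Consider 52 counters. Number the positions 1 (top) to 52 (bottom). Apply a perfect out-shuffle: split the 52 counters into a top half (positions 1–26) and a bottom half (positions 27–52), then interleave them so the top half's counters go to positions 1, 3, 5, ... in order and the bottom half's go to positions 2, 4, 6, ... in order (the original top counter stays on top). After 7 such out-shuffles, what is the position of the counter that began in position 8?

Track the counter's position through each out-shuffle:
8 → 15 → 29 → 6 → 11 → 21 → 41 → 30

30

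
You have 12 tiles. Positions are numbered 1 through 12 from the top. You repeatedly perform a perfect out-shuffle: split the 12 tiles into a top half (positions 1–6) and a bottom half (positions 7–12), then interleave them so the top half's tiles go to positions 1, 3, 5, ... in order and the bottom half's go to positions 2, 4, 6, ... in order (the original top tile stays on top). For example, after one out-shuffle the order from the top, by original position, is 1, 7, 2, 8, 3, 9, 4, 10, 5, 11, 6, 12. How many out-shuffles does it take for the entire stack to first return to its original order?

10

The out-shuffle permutes the 12 positions with cycle lengths [1, 1, 10].
Every tile is home exactly when every cycle has completed a whole number of laps, i.e. after lcm(1, 10) = 10 out-shuffles.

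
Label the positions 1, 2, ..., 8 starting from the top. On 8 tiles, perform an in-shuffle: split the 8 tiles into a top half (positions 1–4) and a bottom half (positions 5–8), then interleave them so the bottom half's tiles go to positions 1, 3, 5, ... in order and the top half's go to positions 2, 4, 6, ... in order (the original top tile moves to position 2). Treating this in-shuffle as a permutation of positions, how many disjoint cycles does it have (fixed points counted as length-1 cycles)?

2

Trace each unvisited position around until it returns:
(1 2 4 8 7 5) (3 6)
2 cycles in total.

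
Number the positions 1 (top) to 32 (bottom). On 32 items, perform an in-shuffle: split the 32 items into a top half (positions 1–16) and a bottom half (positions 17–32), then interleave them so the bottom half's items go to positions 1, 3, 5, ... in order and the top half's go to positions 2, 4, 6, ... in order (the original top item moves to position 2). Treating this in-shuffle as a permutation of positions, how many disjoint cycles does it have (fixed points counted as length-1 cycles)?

4

Trace each unvisited position around until it returns:
(1 2 4 8 16 32 31 29 25 17) (3 6 12 24 15 30 27 21 9 18) (5 10 20 7 14 28 23 13 26 19) (11 22)
4 cycles in total.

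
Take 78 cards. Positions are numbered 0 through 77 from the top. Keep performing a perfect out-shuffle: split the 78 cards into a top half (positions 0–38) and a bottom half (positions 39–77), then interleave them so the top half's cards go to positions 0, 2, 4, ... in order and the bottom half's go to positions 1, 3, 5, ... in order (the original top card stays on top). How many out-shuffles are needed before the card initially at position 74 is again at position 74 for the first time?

Follow position 74 under repeated out-shuffles:
74 → 71 → 65 → 53 → 29 → 58 → 39 → 1 → ... → 74 (length 30)
It first returns after 30 out-shuffles.

30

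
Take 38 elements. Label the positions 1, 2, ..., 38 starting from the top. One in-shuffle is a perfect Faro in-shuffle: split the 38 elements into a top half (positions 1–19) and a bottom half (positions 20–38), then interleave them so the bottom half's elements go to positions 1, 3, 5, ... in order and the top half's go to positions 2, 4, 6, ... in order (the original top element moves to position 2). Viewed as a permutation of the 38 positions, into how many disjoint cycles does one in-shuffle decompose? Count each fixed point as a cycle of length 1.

Trace each unvisited position around until it returns:
(1 2 4 8 16 32 ... len 12) (3 6 12 24 9 18 ... len 12) (7 14 28 17 34 29 ... len 12) (13 26)
4 cycles in total.

4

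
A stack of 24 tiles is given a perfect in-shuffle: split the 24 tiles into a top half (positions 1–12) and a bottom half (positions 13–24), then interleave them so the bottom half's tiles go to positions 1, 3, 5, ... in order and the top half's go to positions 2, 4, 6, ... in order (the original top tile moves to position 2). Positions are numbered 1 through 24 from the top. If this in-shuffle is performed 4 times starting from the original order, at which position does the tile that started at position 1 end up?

16

Track the tile's position through each in-shuffle:
1 → 2 → 4 → 8 → 16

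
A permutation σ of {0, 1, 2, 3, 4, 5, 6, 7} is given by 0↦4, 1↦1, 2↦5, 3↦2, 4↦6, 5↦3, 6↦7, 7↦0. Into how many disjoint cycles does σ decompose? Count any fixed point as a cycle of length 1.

Cycle decomposition: (0 4 6 7) (1) (2 5 3).
3 cycles.

3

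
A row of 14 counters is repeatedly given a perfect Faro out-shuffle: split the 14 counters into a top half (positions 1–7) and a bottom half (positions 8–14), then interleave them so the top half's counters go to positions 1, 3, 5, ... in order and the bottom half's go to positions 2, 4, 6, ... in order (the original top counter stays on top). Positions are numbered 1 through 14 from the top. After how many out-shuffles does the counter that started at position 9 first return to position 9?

Follow position 9 under repeated out-shuffles:
9 → 4 → 7 → 13 → 12 → 10 → 6 → 11 → 8 → 2 → 3 → 5 → 9
It first returns after 12 out-shuffles.

12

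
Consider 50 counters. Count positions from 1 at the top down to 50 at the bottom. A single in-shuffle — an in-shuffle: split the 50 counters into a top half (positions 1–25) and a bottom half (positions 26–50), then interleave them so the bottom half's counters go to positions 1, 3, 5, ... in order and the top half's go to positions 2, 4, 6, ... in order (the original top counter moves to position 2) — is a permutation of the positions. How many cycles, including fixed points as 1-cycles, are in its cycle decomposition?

Trace each unvisited position around until it returns:
(1 2 4 8 16 32 13 26) (3 6 12 24 48 45 39 27) (5 10 20 40 29 7 14 28) (9 18 36 21 42 33 15 30) (11 22 44 37 23 46 41 31) (17 34) (19 38 25 50 49 47 43 35)
7 cycles in total.

7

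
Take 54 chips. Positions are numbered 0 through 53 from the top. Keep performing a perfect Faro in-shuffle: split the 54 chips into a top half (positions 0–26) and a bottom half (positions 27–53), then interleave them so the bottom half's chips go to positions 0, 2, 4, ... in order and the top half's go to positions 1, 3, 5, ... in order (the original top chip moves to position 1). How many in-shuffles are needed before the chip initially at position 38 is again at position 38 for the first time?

20

Follow position 38 under repeated in-shuffles:
38 → 22 → 45 → 36 → 18 → 37 → 20 → 41 → 28 → 2 → 5 → 11 → 23 → 47 → 40 → 26 → 53 → 52 → 50 → 46 → 38
It first returns after 20 in-shuffles.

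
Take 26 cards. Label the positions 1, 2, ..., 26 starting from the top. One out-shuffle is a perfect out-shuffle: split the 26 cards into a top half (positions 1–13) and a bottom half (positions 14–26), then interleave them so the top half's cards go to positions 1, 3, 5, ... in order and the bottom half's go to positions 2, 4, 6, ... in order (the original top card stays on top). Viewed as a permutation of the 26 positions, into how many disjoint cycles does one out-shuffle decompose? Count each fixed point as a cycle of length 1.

4

Trace each unvisited position around until it returns:
(1) (2 3 5 9 17 8 ... len 20) (6 11 21 16) (26)
4 cycles in total.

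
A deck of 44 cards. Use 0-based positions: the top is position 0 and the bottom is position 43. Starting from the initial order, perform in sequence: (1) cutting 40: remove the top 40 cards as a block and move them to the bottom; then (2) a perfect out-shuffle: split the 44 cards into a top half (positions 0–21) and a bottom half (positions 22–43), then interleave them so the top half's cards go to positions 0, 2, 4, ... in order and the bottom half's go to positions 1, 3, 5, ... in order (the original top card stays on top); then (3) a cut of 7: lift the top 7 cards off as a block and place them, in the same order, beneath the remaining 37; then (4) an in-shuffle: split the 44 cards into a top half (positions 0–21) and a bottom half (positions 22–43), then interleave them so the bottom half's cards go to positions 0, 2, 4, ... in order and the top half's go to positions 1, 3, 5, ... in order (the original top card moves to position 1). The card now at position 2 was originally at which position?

Undo the operations in reverse order, starting from position 2:
  undo op 4 (in-shuffle, from bottom half): 2 ← 23
  undo op 3 (cut 7): 23 ← 30
  undo op 2 (out-shuffle, from top half): 30 ← 15
  undo op 1 (cut 40): 15 ← 11
So the card at position 2 came from original position 11.

11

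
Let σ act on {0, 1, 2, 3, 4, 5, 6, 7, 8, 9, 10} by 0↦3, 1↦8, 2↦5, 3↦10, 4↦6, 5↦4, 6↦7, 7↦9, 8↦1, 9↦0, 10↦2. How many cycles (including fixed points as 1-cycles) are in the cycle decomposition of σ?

2

Cycle decomposition: (0 3 10 2 5 4 6 7 9) (1 8).
2 cycles.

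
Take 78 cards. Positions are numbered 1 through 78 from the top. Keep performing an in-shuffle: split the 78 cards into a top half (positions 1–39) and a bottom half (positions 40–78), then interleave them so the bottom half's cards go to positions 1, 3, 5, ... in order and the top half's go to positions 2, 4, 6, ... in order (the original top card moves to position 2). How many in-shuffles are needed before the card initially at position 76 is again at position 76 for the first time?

Follow position 76 under repeated in-shuffles:
76 → 73 → 67 → 55 → 31 → 62 → 45 → 11 → ... → 76 (length 39)
It first returns after 39 in-shuffles.

39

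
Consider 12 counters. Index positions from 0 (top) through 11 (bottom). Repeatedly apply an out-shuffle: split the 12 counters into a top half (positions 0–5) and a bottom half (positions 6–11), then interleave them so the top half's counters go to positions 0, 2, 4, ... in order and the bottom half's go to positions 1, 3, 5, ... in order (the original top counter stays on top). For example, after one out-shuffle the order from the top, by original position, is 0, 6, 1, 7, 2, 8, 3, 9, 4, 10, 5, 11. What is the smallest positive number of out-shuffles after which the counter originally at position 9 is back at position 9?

10

Follow position 9 under repeated out-shuffles:
9 → 7 → 3 → 6 → 1 → 2 → 4 → 8 → 5 → 10 → 9
It first returns after 10 out-shuffles.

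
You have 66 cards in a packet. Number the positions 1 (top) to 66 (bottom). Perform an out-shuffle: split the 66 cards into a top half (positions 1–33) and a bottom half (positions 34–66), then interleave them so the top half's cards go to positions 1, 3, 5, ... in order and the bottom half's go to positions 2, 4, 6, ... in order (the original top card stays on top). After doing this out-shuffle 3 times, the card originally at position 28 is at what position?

Track the card's position through each out-shuffle:
28 → 55 → 44 → 22

22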